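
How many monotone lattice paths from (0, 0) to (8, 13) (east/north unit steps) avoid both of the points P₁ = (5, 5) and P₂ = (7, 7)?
Number of paths = 148470

Inclusion–exclusion. Total paths: C(21, 8) = 203490. Through P₁: C(10, 5)·C(11, 3) = 41580. Through P₂: C(14, 7)·C(7, 1) = 24024. Since P₁ is strictly southwest of P₂, a monotone path through both must visit P₁ then P₂; paths through both = C(10, 5)·C(4, 2)·C(7, 1) = 10584. Avoid both = 203490 − 41580 − 24024 + 10584 = 148470.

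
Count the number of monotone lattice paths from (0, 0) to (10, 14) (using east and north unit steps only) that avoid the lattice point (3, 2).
Number of paths = 1457376

Total paths from (0, 0) to (10, 14): C(24, 10) = 1961256. Paths through (3, 2): (paths (0, 0) → (3, 2)) × (paths (3, 2) → (10, 14)) = C(5, 3) · C(19, 7) = 10 · 50388 = 503880. Avoidance count = 1961256 − 503880 = 1457376.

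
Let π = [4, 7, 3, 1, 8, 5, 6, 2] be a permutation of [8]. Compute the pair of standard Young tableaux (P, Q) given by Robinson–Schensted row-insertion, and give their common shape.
P = [1, 2, 6] / [3, 5, 8] / [4, 7];  Q = [1, 2, 5] / [3, 6, 7] / [4, 8];  common shape = (3, 3, 2)

Row-insert the values π_1, π_2, … into P one at a time, bumping the leftmost entry strictly greater than the inserted value down to the next row. The recording tableau Q records, in position (i, j), the step at which that cell was added to P.
  Insert 4 (step 1): P = [4];  Q = [1]
  Insert 7 (step 2): P = [4, 7];  Q = [1, 2]
  Insert 3 (step 3): P = [3, 7] / [4];  Q = [1, 2] / [3]
  Insert 1 (step 4): P = [1, 7] / [3] / [4];  Q = [1, 2] / [3] / [4]
  Insert 8 (step 5): P = [1, 7, 8] / [3] / [4];  Q = [1, 2, 5] / [3] / [4]
  Insert 5 (step 6): P = [1, 5, 8] / [3, 7] / [4];  Q = [1, 2, 5] / [3, 6] / [4]
  Insert 6 (step 7): P = [1, 5, 6] / [3, 7, 8] / [4];  Q = [1, 2, 5] / [3, 6, 7] / [4]
  Insert 2 (step 8): P = [1, 2, 6] / [3, 5, 8] / [4, 7];  Q = [1, 2, 5] / [3, 6, 7] / [4, 8]
Final shape: (3, 3, 2).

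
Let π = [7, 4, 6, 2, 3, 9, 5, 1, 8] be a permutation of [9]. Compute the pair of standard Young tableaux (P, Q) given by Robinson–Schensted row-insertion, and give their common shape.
P = [1, 3, 5, 8] / [2, 6, 9] / [4] / [7];  Q = [1, 3, 6, 9] / [2, 5, 7] / [4] / [8];  common shape = (4, 3, 1, 1)

Row-insert the values π_1, π_2, … into P one at a time, bumping the leftmost entry strictly greater than the inserted value down to the next row. The recording tableau Q records, in position (i, j), the step at which that cell was added to P.
  Insert 7 (step 1): P = [7];  Q = [1]
  Insert 4 (step 2): P = [4] / [7];  Q = [1] / [2]
  Insert 6 (step 3): P = [4, 6] / [7];  Q = [1, 3] / [2]
  Insert 2 (step 4): P = [2, 6] / [4] / [7];  Q = [1, 3] / [2] / [4]
  Insert 3 (step 5): P = [2, 3] / [4, 6] / [7];  Q = [1, 3] / [2, 5] / [4]
  Insert 9 (step 6): P = [2, 3, 9] / [4, 6] / [7];  Q = [1, 3, 6] / [2, 5] / [4]
  Insert 5 (step 7): P = [2, 3, 5] / [4, 6, 9] / [7];  Q = [1, 3, 6] / [2, 5, 7] / [4]
  Insert 1 (step 8): P = [1, 3, 5] / [2, 6, 9] / [4] / [7];  Q = [1, 3, 6] / [2, 5, 7] / [4] / [8]
  Insert 8 (step 9): P = [1, 3, 5, 8] / [2, 6, 9] / [4] / [7];  Q = [1, 3, 6, 9] / [2, 5, 7] / [4] / [8]
Final shape: (4, 3, 1, 1).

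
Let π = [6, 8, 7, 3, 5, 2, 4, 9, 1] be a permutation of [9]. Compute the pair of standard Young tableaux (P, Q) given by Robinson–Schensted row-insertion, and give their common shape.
P = [1, 4, 9] / [2, 5] / [3, 7] / [6] / [8];  Q = [1, 2, 8] / [3, 5] / [4, 7] / [6] / [9];  common shape = (3, 2, 2, 1, 1)

Row-insert the values π_1, π_2, … into P one at a time, bumping the leftmost entry strictly greater than the inserted value down to the next row. The recording tableau Q records, in position (i, j), the step at which that cell was added to P.
  Insert 6 (step 1): P = [6];  Q = [1]
  Insert 8 (step 2): P = [6, 8];  Q = [1, 2]
  Insert 7 (step 3): P = [6, 7] / [8];  Q = [1, 2] / [3]
  Insert 3 (step 4): P = [3, 7] / [6] / [8];  Q = [1, 2] / [3] / [4]
  Insert 5 (step 5): P = [3, 5] / [6, 7] / [8];  Q = [1, 2] / [3, 5] / [4]
  Insert 2 (step 6): P = [2, 5] / [3, 7] / [6] / [8];  Q = [1, 2] / [3, 5] / [4] / [6]
  Insert 4 (step 7): P = [2, 4] / [3, 5] / [6, 7] / [8];  Q = [1, 2] / [3, 5] / [4, 7] / [6]
  Insert 9 (step 8): P = [2, 4, 9] / [3, 5] / [6, 7] / [8];  Q = [1, 2, 8] / [3, 5] / [4, 7] / [6]
  Insert 1 (step 9): P = [1, 4, 9] / [2, 5] / [3, 7] / [6] / [8];  Q = [1, 2, 8] / [3, 5] / [4, 7] / [6] / [9]
Final shape: (3, 2, 2, 1, 1).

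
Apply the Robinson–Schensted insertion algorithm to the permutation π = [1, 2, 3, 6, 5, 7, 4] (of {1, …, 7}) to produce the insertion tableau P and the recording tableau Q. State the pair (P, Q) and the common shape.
P = [1, 2, 3, 4, 7] / [5] / [6];  Q = [1, 2, 3, 4, 6] / [5] / [7];  common shape = (5, 1, 1)

Row-insert the values π_1, π_2, … into P one at a time, bumping the leftmost entry strictly greater than the inserted value down to the next row. The recording tableau Q records, in position (i, j), the step at which that cell was added to P.
  Insert 1 (step 1): P = [1];  Q = [1]
  Insert 2 (step 2): P = [1, 2];  Q = [1, 2]
  Insert 3 (step 3): P = [1, 2, 3];  Q = [1, 2, 3]
  Insert 6 (step 4): P = [1, 2, 3, 6];  Q = [1, 2, 3, 4]
  Insert 5 (step 5): P = [1, 2, 3, 5] / [6];  Q = [1, 2, 3, 4] / [5]
  Insert 7 (step 6): P = [1, 2, 3, 5, 7] / [6];  Q = [1, 2, 3, 4, 6] / [5]
  Insert 4 (step 7): P = [1, 2, 3, 4, 7] / [5] / [6];  Q = [1, 2, 3, 4, 6] / [5] / [7]
Final shape: (5, 1, 1).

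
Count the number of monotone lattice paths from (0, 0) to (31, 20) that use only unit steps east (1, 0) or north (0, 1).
Number of paths = 77535155627160

A monotone lattice path from (0, 0) to (31, 20) consists of 31 east steps and 20 north steps in some order, so it is determined by which 31 of the 51 steps are east. The count is C(51, 31) = 77535155627160.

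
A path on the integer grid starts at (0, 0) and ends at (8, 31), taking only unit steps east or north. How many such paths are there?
Number of paths = 61523748

A monotone lattice path from (0, 0) to (8, 31) consists of 8 east steps and 31 north steps in some order, so it is determined by which 8 of the 39 steps are east. The count is C(39, 8) = 61523748.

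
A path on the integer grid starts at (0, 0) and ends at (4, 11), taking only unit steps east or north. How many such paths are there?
Number of paths = 1365

A monotone lattice path from (0, 0) to (4, 11) consists of 4 east steps and 11 north steps in some order, so it is determined by which 4 of the 15 steps are east. The count is C(15, 4) = 1365.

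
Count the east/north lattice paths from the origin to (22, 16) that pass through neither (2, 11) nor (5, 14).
Number of paths = 22234108662

Inclusion–exclusion. Total paths: C(38, 22) = 22239974430. Through P₁: C(13, 2)·C(25, 20) = 4144140. Through P₂: C(19, 5)·C(19, 17) = 1988388. Since P₁ is strictly southwest of P₂, a monotone path through both must visit P₁ then P₂; paths through both = C(13, 2)·C(6, 3)·C(19, 17) = 266760. Avoid both = 22239974430 − 4144140 − 1988388 + 266760 = 22234108662.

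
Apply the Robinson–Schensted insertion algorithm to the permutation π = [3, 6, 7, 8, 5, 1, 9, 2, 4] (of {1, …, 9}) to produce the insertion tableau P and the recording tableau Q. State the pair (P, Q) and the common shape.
P = [1, 2, 4, 8, 9] / [3, 5, 7] / [6];  Q = [1, 2, 3, 4, 7] / [5, 8, 9] / [6];  common shape = (5, 3, 1)

Row-insert the values π_1, π_2, … into P one at a time, bumping the leftmost entry strictly greater than the inserted value down to the next row. The recording tableau Q records, in position (i, j), the step at which that cell was added to P.
  Insert 3 (step 1): P = [3];  Q = [1]
  Insert 6 (step 2): P = [3, 6];  Q = [1, 2]
  Insert 7 (step 3): P = [3, 6, 7];  Q = [1, 2, 3]
  Insert 8 (step 4): P = [3, 6, 7, 8];  Q = [1, 2, 3, 4]
  Insert 5 (step 5): P = [3, 5, 7, 8] / [6];  Q = [1, 2, 3, 4] / [5]
  Insert 1 (step 6): P = [1, 5, 7, 8] / [3] / [6];  Q = [1, 2, 3, 4] / [5] / [6]
  Insert 9 (step 7): P = [1, 5, 7, 8, 9] / [3] / [6];  Q = [1, 2, 3, 4, 7] / [5] / [6]
  Insert 2 (step 8): P = [1, 2, 7, 8, 9] / [3, 5] / [6];  Q = [1, 2, 3, 4, 7] / [5, 8] / [6]
  Insert 4 (step 9): P = [1, 2, 4, 8, 9] / [3, 5, 7] / [6];  Q = [1, 2, 3, 4, 7] / [5, 8, 9] / [6]
Final shape: (5, 3, 1).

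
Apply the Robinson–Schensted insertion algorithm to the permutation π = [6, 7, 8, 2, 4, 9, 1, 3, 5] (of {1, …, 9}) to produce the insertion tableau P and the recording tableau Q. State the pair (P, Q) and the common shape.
P = [1, 3, 5, 9] / [2, 4, 8] / [6, 7];  Q = [1, 2, 3, 6] / [4, 5, 9] / [7, 8];  common shape = (4, 3, 2)

Row-insert the values π_1, π_2, … into P one at a time, bumping the leftmost entry strictly greater than the inserted value down to the next row. The recording tableau Q records, in position (i, j), the step at which that cell was added to P.
  Insert 6 (step 1): P = [6];  Q = [1]
  Insert 7 (step 2): P = [6, 7];  Q = [1, 2]
  Insert 8 (step 3): P = [6, 7, 8];  Q = [1, 2, 3]
  Insert 2 (step 4): P = [2, 7, 8] / [6];  Q = [1, 2, 3] / [4]
  Insert 4 (step 5): P = [2, 4, 8] / [6, 7];  Q = [1, 2, 3] / [4, 5]
  Insert 9 (step 6): P = [2, 4, 8, 9] / [6, 7];  Q = [1, 2, 3, 6] / [4, 5]
  Insert 1 (step 7): P = [1, 4, 8, 9] / [2, 7] / [6];  Q = [1, 2, 3, 6] / [4, 5] / [7]
  Insert 3 (step 8): P = [1, 3, 8, 9] / [2, 4] / [6, 7];  Q = [1, 2, 3, 6] / [4, 5] / [7, 8]
  Insert 5 (step 9): P = [1, 3, 5, 9] / [2, 4, 8] / [6, 7];  Q = [1, 2, 3, 6] / [4, 5, 9] / [7, 8]
Final shape: (4, 3, 2).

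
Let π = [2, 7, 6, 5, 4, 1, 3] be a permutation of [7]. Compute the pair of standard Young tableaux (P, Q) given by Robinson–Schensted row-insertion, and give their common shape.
P = [1, 3] / [2, 4] / [5] / [6] / [7];  Q = [1, 2] / [3, 7] / [4] / [5] / [6];  common shape = (2, 2, 1, 1, 1)

Row-insert the values π_1, π_2, … into P one at a time, bumping the leftmost entry strictly greater than the inserted value down to the next row. The recording tableau Q records, in position (i, j), the step at which that cell was added to P.
  Insert 2 (step 1): P = [2];  Q = [1]
  Insert 7 (step 2): P = [2, 7];  Q = [1, 2]
  Insert 6 (step 3): P = [2, 6] / [7];  Q = [1, 2] / [3]
  Insert 5 (step 4): P = [2, 5] / [6] / [7];  Q = [1, 2] / [3] / [4]
  Insert 4 (step 5): P = [2, 4] / [5] / [6] / [7];  Q = [1, 2] / [3] / [4] / [5]
  Insert 1 (step 6): P = [1, 4] / [2] / [5] / [6] / [7];  Q = [1, 2] / [3] / [4] / [5] / [6]
  Insert 3 (step 7): P = [1, 3] / [2, 4] / [5] / [6] / [7];  Q = [1, 2] / [3, 7] / [4] / [5] / [6]
Final shape: (2, 2, 1, 1, 1).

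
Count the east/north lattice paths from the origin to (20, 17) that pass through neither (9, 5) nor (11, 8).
Number of paths = 10497084114

Inclusion–exclusion. Total paths: C(37, 20) = 15905368710. Through P₁: C(14, 9)·C(23, 11) = 2706860156. Through P₂: C(19, 11)·C(18, 9) = 3674796840. Since P₁ is strictly southwest of P₂, a monotone path through both must visit P₁ then P₂; paths through both = C(14, 9)·C(5, 2)·C(18, 9) = 973372400. Avoid both = 15905368710 − 2706860156 − 3674796840 + 973372400 = 10497084114.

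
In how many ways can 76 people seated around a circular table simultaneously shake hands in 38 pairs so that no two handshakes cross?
C_38 = 176733862787006701400

These noncrossing handshakes are counted by the Catalan number C_n = (1/(n + 1)) · C(2n, n). For n = 38: C_38 = (1/39) · C(76, 38) = 6892620648693261354600/39 = 176733862787006701400.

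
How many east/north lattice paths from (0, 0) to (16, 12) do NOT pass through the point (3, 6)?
Number of paths = 28142667

Total paths from (0, 0) to (16, 12): C(28, 16) = 30421755. Paths through (3, 6): (paths (0, 0) → (3, 6)) × (paths (3, 6) → (16, 12)) = C(9, 3) · C(19, 13) = 84 · 27132 = 2279088. Avoidance count = 30421755 − 2279088 = 28142667.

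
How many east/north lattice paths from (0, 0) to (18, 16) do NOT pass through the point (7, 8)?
Number of paths = 1717591260

Total paths from (0, 0) to (18, 16): C(34, 18) = 2203961430. Paths through (7, 8): (paths (0, 0) → (7, 8)) × (paths (7, 8) → (18, 16)) = C(15, 7) · C(19, 11) = 6435 · 75582 = 486370170. Avoidance count = 2203961430 − 486370170 = 1717591260.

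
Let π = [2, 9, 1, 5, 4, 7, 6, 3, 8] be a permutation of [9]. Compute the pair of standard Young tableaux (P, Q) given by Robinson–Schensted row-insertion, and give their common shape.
P = [1, 3, 6, 8] / [2, 4, 7] / [5] / [9];  Q = [1, 2, 6, 9] / [3, 4, 7] / [5] / [8];  common shape = (4, 3, 1, 1)

Row-insert the values π_1, π_2, … into P one at a time, bumping the leftmost entry strictly greater than the inserted value down to the next row. The recording tableau Q records, in position (i, j), the step at which that cell was added to P.
  Insert 2 (step 1): P = [2];  Q = [1]
  Insert 9 (step 2): P = [2, 9];  Q = [1, 2]
  Insert 1 (step 3): P = [1, 9] / [2];  Q = [1, 2] / [3]
  Insert 5 (step 4): P = [1, 5] / [2, 9];  Q = [1, 2] / [3, 4]
  Insert 4 (step 5): P = [1, 4] / [2, 5] / [9];  Q = [1, 2] / [3, 4] / [5]
  Insert 7 (step 6): P = [1, 4, 7] / [2, 5] / [9];  Q = [1, 2, 6] / [3, 4] / [5]
  Insert 6 (step 7): P = [1, 4, 6] / [2, 5, 7] / [9];  Q = [1, 2, 6] / [3, 4, 7] / [5]
  Insert 3 (step 8): P = [1, 3, 6] / [2, 4, 7] / [5] / [9];  Q = [1, 2, 6] / [3, 4, 7] / [5] / [8]
  Insert 8 (step 9): P = [1, 3, 6, 8] / [2, 4, 7] / [5] / [9];  Q = [1, 2, 6, 9] / [3, 4, 7] / [5] / [8]
Final shape: (4, 3, 1, 1).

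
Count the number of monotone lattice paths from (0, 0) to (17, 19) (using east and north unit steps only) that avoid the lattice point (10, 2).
Number of paths = 8574653736

Total paths from (0, 0) to (17, 19): C(36, 17) = 8597496600. Paths through (10, 2): (paths (0, 0) → (10, 2)) × (paths (10, 2) → (17, 19)) = C(12, 10) · C(24, 7) = 66 · 346104 = 22842864. Avoidance count = 8597496600 − 22842864 = 8574653736.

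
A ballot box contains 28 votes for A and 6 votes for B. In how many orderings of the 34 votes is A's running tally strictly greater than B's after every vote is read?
Strict-lead orderings = 870232

Total orderings of the 34 votes with 28 for A: C(34, 28) = 1344904. By the Bertrand ballot formula (Cycle Lemma / reflection principle), the number of orderings in which A is strictly ahead of B throughout is (p − q)/(p + q) · C(p + q, p) = (28 − 6)/(28 + 6) · 1344904 = 870232.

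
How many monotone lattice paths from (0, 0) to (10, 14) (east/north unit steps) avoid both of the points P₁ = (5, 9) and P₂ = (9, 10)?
Number of paths = 1044912

Inclusion–exclusion. Total paths: C(24, 10) = 1961256. Through P₁: C(14, 5)·C(10, 5) = 504504. Through P₂: C(19, 9)·C(5, 1) = 461890. Since P₁ is strictly southwest of P₂, a monotone path through both must visit P₁ then P₂; paths through both = C(14, 5)·C(5, 4)·C(5, 1) = 50050. Avoid both = 1961256 − 504504 − 461890 + 50050 = 1044912.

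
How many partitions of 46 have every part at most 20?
p(46, parts ≤ 20) = 96271

Use the recurrence p(n, m) = p(n, m−1) + p(n−m, m): either the largest part is < m (count p(n, m−1)) or the largest part is exactly m (remove one copy of m, count p(n−m, m)). With p(0, ·) = 1 this gives p(46, parts ≤ 20) = 96271. (By conjugating Young diagrams, this also counts partitions of 46 into at most 20 parts.)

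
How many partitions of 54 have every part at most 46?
p(54, parts ≤ 46) = 386110

Use the recurrence p(n, m) = p(n, m−1) + p(n−m, m): either the largest part is < m (count p(n, m−1)) or the largest part is exactly m (remove one copy of m, count p(n−m, m)). With p(0, ·) = 1 this gives p(54, parts ≤ 46) = 386110. (By conjugating Young diagrams, this also counts partitions of 54 into at most 46 parts.)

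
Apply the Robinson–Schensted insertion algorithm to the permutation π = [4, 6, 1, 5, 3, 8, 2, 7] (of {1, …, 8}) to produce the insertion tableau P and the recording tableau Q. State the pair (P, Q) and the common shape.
P = [1, 2, 7] / [3, 5, 8] / [4] / [6];  Q = [1, 2, 6] / [3, 4, 8] / [5] / [7];  common shape = (3, 3, 1, 1)

Row-insert the values π_1, π_2, … into P one at a time, bumping the leftmost entry strictly greater than the inserted value down to the next row. The recording tableau Q records, in position (i, j), the step at which that cell was added to P.
  Insert 4 (step 1): P = [4];  Q = [1]
  Insert 6 (step 2): P = [4, 6];  Q = [1, 2]
  Insert 1 (step 3): P = [1, 6] / [4];  Q = [1, 2] / [3]
  Insert 5 (step 4): P = [1, 5] / [4, 6];  Q = [1, 2] / [3, 4]
  Insert 3 (step 5): P = [1, 3] / [4, 5] / [6];  Q = [1, 2] / [3, 4] / [5]
  Insert 8 (step 6): P = [1, 3, 8] / [4, 5] / [6];  Q = [1, 2, 6] / [3, 4] / [5]
  Insert 2 (step 7): P = [1, 2, 8] / [3, 5] / [4] / [6];  Q = [1, 2, 6] / [3, 4] / [5] / [7]
  Insert 7 (step 8): P = [1, 2, 7] / [3, 5, 8] / [4] / [6];  Q = [1, 2, 6] / [3, 4, 8] / [5] / [7]
Final shape: (3, 3, 1, 1).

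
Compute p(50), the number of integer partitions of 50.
p(50) = 204226

Compute p(n) via the recurrence p(n, m) = p(n, m−1) + p(n−m, m), where p(n, m) counts partitions of n with all parts ≤ m and p(n) = p(n, n). The base cases are p(0, m) = 1 and p(n, 0) = 0 for n > 0. Filling the table yields p(50) = 204226. (Euler's pentagonal recurrence is an alternative.)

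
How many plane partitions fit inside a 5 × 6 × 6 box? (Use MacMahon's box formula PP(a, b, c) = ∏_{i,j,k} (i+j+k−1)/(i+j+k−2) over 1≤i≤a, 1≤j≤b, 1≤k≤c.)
PP(5, 6, 6) = 55197331332

Evaluate the triple product over i = 1..5, j = 1..6, k = 1..6. The factors are (2/1) · (3/2) · (4/3) · (5/4) · (6/5) · (7/6) · (3/2) · (4/3) · … (180 factors total). The numerators and denominators telescope so the product is an integer; carrying out the multiplication exactly gives PP(5, 6, 6) = 55197331332.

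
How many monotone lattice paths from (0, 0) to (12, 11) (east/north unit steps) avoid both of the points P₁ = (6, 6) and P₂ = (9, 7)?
Number of paths = 654150

Inclusion–exclusion. Total paths: C(23, 12) = 1352078. Through P₁: C(12, 6)·C(11, 6) = 426888. Through P₂: C(16, 9)·C(7, 3) = 400400. Since P₁ is strictly southwest of P₂, a monotone path through both must visit P₁ then P₂; paths through both = C(12, 6)·C(4, 3)·C(7, 3) = 129360. Avoid both = 1352078 − 426888 − 400400 + 129360 = 654150.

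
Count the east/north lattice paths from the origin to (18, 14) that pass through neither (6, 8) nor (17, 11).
Number of paths = 334163556

Inclusion–exclusion. Total paths: C(32, 18) = 471435600. Through P₁: C(14, 6)·C(18, 12) = 55747692. Through P₂: C(28, 17)·C(4, 1) = 85896720. Since P₁ is strictly southwest of P₂, a monotone path through both must visit P₁ then P₂; paths through both = C(14, 6)·C(14, 11)·C(4, 1) = 4372368. Avoid both = 471435600 − 55747692 − 85896720 + 4372368 = 334163556.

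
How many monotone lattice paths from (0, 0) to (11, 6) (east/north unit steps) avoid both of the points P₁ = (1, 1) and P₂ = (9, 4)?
Number of paths = 4060

Inclusion–exclusion. Total paths: C(17, 11) = 12376. Through P₁: C(2, 1)·C(15, 10) = 6006. Through P₂: C(13, 9)·C(4, 2) = 4290. Since P₁ is strictly southwest of P₂, a monotone path through both must visit P₁ then P₂; paths through both = C(2, 1)·C(11, 8)·C(4, 2) = 1980. Avoid both = 12376 − 6006 − 4290 + 1980 = 4060.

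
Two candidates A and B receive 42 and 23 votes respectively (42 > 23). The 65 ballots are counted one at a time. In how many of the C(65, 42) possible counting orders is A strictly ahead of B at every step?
Strict-lead orderings = 66373979148761760

Total orderings of the 65 votes with 42 for A: C(65, 42) = 227068876035237600. By the Bertrand ballot formula (Cycle Lemma / reflection principle), the number of orderings in which A is strictly ahead of B throughout is (p − q)/(p + q) · C(p + q, p) = (42 − 23)/(42 + 23) · 227068876035237600 = 66373979148761760.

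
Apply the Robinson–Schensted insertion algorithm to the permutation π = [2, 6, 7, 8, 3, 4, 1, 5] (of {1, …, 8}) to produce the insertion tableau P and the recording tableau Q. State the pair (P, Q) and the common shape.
P = [1, 3, 4, 5] / [2, 7, 8] / [6];  Q = [1, 2, 3, 4] / [5, 6, 8] / [7];  common shape = (4, 3, 1)

Row-insert the values π_1, π_2, … into P one at a time, bumping the leftmost entry strictly greater than the inserted value down to the next row. The recording tableau Q records, in position (i, j), the step at which that cell was added to P.
  Insert 2 (step 1): P = [2];  Q = [1]
  Insert 6 (step 2): P = [2, 6];  Q = [1, 2]
  Insert 7 (step 3): P = [2, 6, 7];  Q = [1, 2, 3]
  Insert 8 (step 4): P = [2, 6, 7, 8];  Q = [1, 2, 3, 4]
  Insert 3 (step 5): P = [2, 3, 7, 8] / [6];  Q = [1, 2, 3, 4] / [5]
  Insert 4 (step 6): P = [2, 3, 4, 8] / [6, 7];  Q = [1, 2, 3, 4] / [5, 6]
  Insert 1 (step 7): P = [1, 3, 4, 8] / [2, 7] / [6];  Q = [1, 2, 3, 4] / [5, 6] / [7]
  Insert 5 (step 8): P = [1, 3, 4, 5] / [2, 7, 8] / [6];  Q = [1, 2, 3, 4] / [5, 6, 8] / [7]
Final shape: (4, 3, 1).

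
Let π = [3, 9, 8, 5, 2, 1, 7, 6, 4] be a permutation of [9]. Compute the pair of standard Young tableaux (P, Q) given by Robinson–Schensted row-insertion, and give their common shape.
P = [1, 4, 6] / [2, 5] / [3, 7] / [8] / [9];  Q = [1, 2, 7] / [3, 8] / [4, 9] / [5] / [6];  common shape = (3, 2, 2, 1, 1)

Row-insert the values π_1, π_2, … into P one at a time, bumping the leftmost entry strictly greater than the inserted value down to the next row. The recording tableau Q records, in position (i, j), the step at which that cell was added to P.
  Insert 3 (step 1): P = [3];  Q = [1]
  Insert 9 (step 2): P = [3, 9];  Q = [1, 2]
  Insert 8 (step 3): P = [3, 8] / [9];  Q = [1, 2] / [3]
  Insert 5 (step 4): P = [3, 5] / [8] / [9];  Q = [1, 2] / [3] / [4]
  Insert 2 (step 5): P = [2, 5] / [3] / [8] / [9];  Q = [1, 2] / [3] / [4] / [5]
  Insert 1 (step 6): P = [1, 5] / [2] / [3] / [8] / [9];  Q = [1, 2] / [3] / [4] / [5] / [6]
  Insert 7 (step 7): P = [1, 5, 7] / [2] / [3] / [8] / [9];  Q = [1, 2, 7] / [3] / [4] / [5] / [6]
  Insert 6 (step 8): P = [1, 5, 6] / [2, 7] / [3] / [8] / [9];  Q = [1, 2, 7] / [3, 8] / [4] / [5] / [6]
  Insert 4 (step 9): P = [1, 4, 6] / [2, 5] / [3, 7] / [8] / [9];  Q = [1, 2, 7] / [3, 8] / [4, 9] / [5] / [6]
Final shape: (3, 2, 2, 1, 1).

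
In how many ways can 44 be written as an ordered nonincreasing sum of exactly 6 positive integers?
p(44, 6 parts) = 3009

Partitions of n into exactly k parts are in bijection with partitions of n − k into at most k parts (subtract 1 from each part). So p(44, exactly 6) = p(38, parts ≤ 6). Computing via the recurrence p(m, j) = p(m, j−1) + p(m−j, j) gives 3009.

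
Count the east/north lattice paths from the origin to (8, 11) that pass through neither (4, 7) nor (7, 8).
Number of paths = 32022

Inclusion–exclusion. Total paths: C(19, 8) = 75582. Through P₁: C(11, 4)·C(8, 4) = 23100. Through P₂: C(15, 7)·C(4, 1) = 25740. Since P₁ is strictly southwest of P₂, a monotone path through both must visit P₁ then P₂; paths through both = C(11, 4)·C(4, 3)·C(4, 1) = 5280. Avoid both = 75582 − 23100 − 25740 + 5280 = 32022.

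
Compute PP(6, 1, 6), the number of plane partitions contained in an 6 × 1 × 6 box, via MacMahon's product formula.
PP(6, 1, 6) = 924

Evaluate the triple product over i = 1..6, j = 1..1, k = 1..6. The factors are (2/1) · (3/2) · (4/3) · (5/4) · (6/5) · (7/6) · (3/2) · (4/3) · … (36 factors total). The numerators and denominators telescope so the product is an integer; carrying out the multiplication exactly gives PP(6, 1, 6) = 924.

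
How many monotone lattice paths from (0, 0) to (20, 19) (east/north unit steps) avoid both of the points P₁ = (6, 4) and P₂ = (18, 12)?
Number of paths = 50474501910

Inclusion–exclusion. Total paths: C(39, 20) = 68923264410. Through P₁: C(10, 6)·C(29, 14) = 16287339600. Through P₂: C(30, 18)·C(9, 2) = 3113756100. Since P₁ is strictly southwest of P₂, a monotone path through both must visit P₁ then P₂; paths through both = C(10, 6)·C(20, 12)·C(9, 2) = 952333200. Avoid both = 68923264410 − 16287339600 − 3113756100 + 952333200 = 50474501910.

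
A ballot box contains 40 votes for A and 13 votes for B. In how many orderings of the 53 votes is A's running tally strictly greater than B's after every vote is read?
Strict-lead orderings = 428634152730

Total orderings of the 53 votes with 40 for A: C(53, 40) = 841392966470. By the Bertrand ballot formula (Cycle Lemma / reflection principle), the number of orderings in which A is strictly ahead of B throughout is (p − q)/(p + q) · C(p + q, p) = (40 − 13)/(40 + 13) · 841392966470 = 428634152730.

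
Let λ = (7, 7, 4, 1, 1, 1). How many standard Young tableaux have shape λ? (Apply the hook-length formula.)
# SYT of shape (7, 7, 4, 1, 1, 1) = 151164000

Hook-length formula: f^λ = n! / Π hook(c), product over all cells c of the Young diagram. For λ = (7, 7, 4, 1, 1, 1), n = 21 boxes. Hook lengths by row (left-to-right, top-to-bottom): [12, 8, 7, 6, 4, 3, 2]; [11, 7, 6, 5, 3, 2, 1]; [7, 3, 2, 1]; [3]; [2]; [1]. Product of hooks = 337983528960. So f^λ = 21! / 337983528960 = 51090942171709440000 / 337983528960 = 151164000.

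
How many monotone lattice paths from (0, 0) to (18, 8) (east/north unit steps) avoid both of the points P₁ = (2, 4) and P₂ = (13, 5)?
Number of paths = 1019872

Inclusion–exclusion. Total paths: C(26, 18) = 1562275. Through P₁: C(6, 2)·C(20, 16) = 72675. Through P₂: C(18, 13)·C(8, 5) = 479808. Since P₁ is strictly southwest of P₂, a monotone path through both must visit P₁ then P₂; paths through both = C(6, 2)·C(12, 11)·C(8, 5) = 10080. Avoid both = 1562275 − 72675 − 479808 + 10080 = 1019872.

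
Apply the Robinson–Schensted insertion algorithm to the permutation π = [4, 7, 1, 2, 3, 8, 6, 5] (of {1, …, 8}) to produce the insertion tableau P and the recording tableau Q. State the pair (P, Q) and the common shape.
P = [1, 2, 3, 5] / [4, 6, 8] / [7];  Q = [1, 2, 5, 6] / [3, 4, 7] / [8];  common shape = (4, 3, 1)

Row-insert the values π_1, π_2, … into P one at a time, bumping the leftmost entry strictly greater than the inserted value down to the next row. The recording tableau Q records, in position (i, j), the step at which that cell was added to P.
  Insert 4 (step 1): P = [4];  Q = [1]
  Insert 7 (step 2): P = [4, 7];  Q = [1, 2]
  Insert 1 (step 3): P = [1, 7] / [4];  Q = [1, 2] / [3]
  Insert 2 (step 4): P = [1, 2] / [4, 7];  Q = [1, 2] / [3, 4]
  Insert 3 (step 5): P = [1, 2, 3] / [4, 7];  Q = [1, 2, 5] / [3, 4]
  Insert 8 (step 6): P = [1, 2, 3, 8] / [4, 7];  Q = [1, 2, 5, 6] / [3, 4]
  Insert 6 (step 7): P = [1, 2, 3, 6] / [4, 7, 8];  Q = [1, 2, 5, 6] / [3, 4, 7]
  Insert 5 (step 8): P = [1, 2, 3, 5] / [4, 6, 8] / [7];  Q = [1, 2, 5, 6] / [3, 4, 7] / [8]
Final shape: (4, 3, 1).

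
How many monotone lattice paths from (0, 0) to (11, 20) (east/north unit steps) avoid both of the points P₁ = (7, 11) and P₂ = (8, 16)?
Number of paths = 42859710

Inclusion–exclusion. Total paths: C(31, 11) = 84672315. Through P₁: C(18, 7)·C(13, 4) = 22754160. Through P₂: C(24, 8)·C(7, 3) = 25741485. Since P₁ is strictly southwest of P₂, a monotone path through both must visit P₁ then P₂; paths through both = C(18, 7)·C(6, 1)·C(7, 3) = 6683040. Avoid both = 84672315 − 22754160 − 25741485 + 6683040 = 42859710.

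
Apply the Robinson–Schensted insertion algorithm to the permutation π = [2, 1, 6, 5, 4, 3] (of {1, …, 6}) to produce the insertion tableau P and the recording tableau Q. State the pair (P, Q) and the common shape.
P = [1, 3] / [2, 4] / [5] / [6];  Q = [1, 3] / [2, 4] / [5] / [6];  common shape = (2, 2, 1, 1)

Row-insert the values π_1, π_2, … into P one at a time, bumping the leftmost entry strictly greater than the inserted value down to the next row. The recording tableau Q records, in position (i, j), the step at which that cell was added to P.
  Insert 2 (step 1): P = [2];  Q = [1]
  Insert 1 (step 2): P = [1] / [2];  Q = [1] / [2]
  Insert 6 (step 3): P = [1, 6] / [2];  Q = [1, 3] / [2]
  Insert 5 (step 4): P = [1, 5] / [2, 6];  Q = [1, 3] / [2, 4]
  Insert 4 (step 5): P = [1, 4] / [2, 5] / [6];  Q = [1, 3] / [2, 4] / [5]
  Insert 3 (step 6): P = [1, 3] / [2, 4] / [5] / [6];  Q = [1, 3] / [2, 4] / [5] / [6]
Final shape: (2, 2, 1, 1).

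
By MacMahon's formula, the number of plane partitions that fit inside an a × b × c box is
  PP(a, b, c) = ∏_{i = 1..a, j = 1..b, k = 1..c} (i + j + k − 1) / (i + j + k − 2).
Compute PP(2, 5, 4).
PP(2, 5, 4) = 5292

Evaluate the triple product over i = 1..2, j = 1..5, k = 1..4. The factors are (2/1) · (3/2) · (4/3) · (5/4) · (3/2) · (4/3) · (5/4) · (6/5) · … (40 factors total). The numerators and denominators telescope so the product is an integer; carrying out the multiplication exactly gives PP(2, 5, 4) = 5292.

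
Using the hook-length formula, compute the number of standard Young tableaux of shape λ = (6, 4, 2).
# SYT of shape (6, 4, 2) = 2673

Hook-length formula: f^λ = n! / Π hook(c), product over all cells c of the Young diagram. For λ = (6, 4, 2), n = 12 boxes. Hook lengths by row (left-to-right, top-to-bottom): [8, 7, 5, 4, 2, 1]; [5, 4, 2, 1]; [2, 1]. Product of hooks = 179200. So f^λ = 12! / 179200 = 479001600 / 179200 = 2673.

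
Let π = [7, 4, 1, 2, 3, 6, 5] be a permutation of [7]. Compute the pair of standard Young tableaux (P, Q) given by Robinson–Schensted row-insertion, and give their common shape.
P = [1, 2, 3, 5] / [4, 6] / [7];  Q = [1, 4, 5, 6] / [2, 7] / [3];  common shape = (4, 2, 1)

Row-insert the values π_1, π_2, … into P one at a time, bumping the leftmost entry strictly greater than the inserted value down to the next row. The recording tableau Q records, in position (i, j), the step at which that cell was added to P.
  Insert 7 (step 1): P = [7];  Q = [1]
  Insert 4 (step 2): P = [4] / [7];  Q = [1] / [2]
  Insert 1 (step 3): P = [1] / [4] / [7];  Q = [1] / [2] / [3]
  Insert 2 (step 4): P = [1, 2] / [4] / [7];  Q = [1, 4] / [2] / [3]
  Insert 3 (step 5): P = [1, 2, 3] / [4] / [7];  Q = [1, 4, 5] / [2] / [3]
  Insert 6 (step 6): P = [1, 2, 3, 6] / [4] / [7];  Q = [1, 4, 5, 6] / [2] / [3]
  Insert 5 (step 7): P = [1, 2, 3, 5] / [4, 6] / [7];  Q = [1, 4, 5, 6] / [2, 7] / [3]
Final shape: (4, 2, 1).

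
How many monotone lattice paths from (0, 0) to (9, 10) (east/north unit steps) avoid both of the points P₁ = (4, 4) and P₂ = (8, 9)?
Number of paths = 29058

Inclusion–exclusion. Total paths: C(19, 9) = 92378. Through P₁: C(8, 4)·C(11, 5) = 32340. Through P₂: C(17, 8)·C(2, 1) = 48620. Since P₁ is strictly southwest of P₂, a monotone path through both must visit P₁ then P₂; paths through both = C(8, 4)·C(9, 4)·C(2, 1) = 17640. Avoid both = 92378 − 32340 − 48620 + 17640 = 29058.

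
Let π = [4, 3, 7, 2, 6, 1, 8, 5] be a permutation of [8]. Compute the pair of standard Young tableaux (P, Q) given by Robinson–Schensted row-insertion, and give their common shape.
P = [1, 5, 8] / [2, 6] / [3, 7] / [4];  Q = [1, 3, 7] / [2, 5] / [4, 8] / [6];  common shape = (3, 2, 2, 1)

Row-insert the values π_1, π_2, … into P one at a time, bumping the leftmost entry strictly greater than the inserted value down to the next row. The recording tableau Q records, in position (i, j), the step at which that cell was added to P.
  Insert 4 (step 1): P = [4];  Q = [1]
  Insert 3 (step 2): P = [3] / [4];  Q = [1] / [2]
  Insert 7 (step 3): P = [3, 7] / [4];  Q = [1, 3] / [2]
  Insert 2 (step 4): P = [2, 7] / [3] / [4];  Q = [1, 3] / [2] / [4]
  Insert 6 (step 5): P = [2, 6] / [3, 7] / [4];  Q = [1, 3] / [2, 5] / [4]
  Insert 1 (step 6): P = [1, 6] / [2, 7] / [3] / [4];  Q = [1, 3] / [2, 5] / [4] / [6]
  Insert 8 (step 7): P = [1, 6, 8] / [2, 7] / [3] / [4];  Q = [1, 3, 7] / [2, 5] / [4] / [6]
  Insert 5 (step 8): P = [1, 5, 8] / [2, 6] / [3, 7] / [4];  Q = [1, 3, 7] / [2, 5] / [4, 8] / [6]
Final shape: (3, 2, 2, 1).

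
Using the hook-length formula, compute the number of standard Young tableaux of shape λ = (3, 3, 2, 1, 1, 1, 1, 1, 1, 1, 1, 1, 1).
# SYT of shape (3, 3, 2, 1, 1, 1, 1, 1, 1, 1, 1, 1, 1) = 29172

Hook-length formula: f^λ = n! / Π hook(c), product over all cells c of the Young diagram. For λ = (3, 3, 2, 1, 1, 1, 1, 1, 1, 1, 1, 1, 1), n = 18 boxes. Hook lengths by row (left-to-right, top-to-bottom): [15, 4, 2]; [14, 3, 1]; [12, 1]; [10]; [9]; [8]; [7]; [6]; [5]; [4]; [3]; [2]; [1]. Product of hooks = 219469824000. So f^λ = 18! / 219469824000 = 6402373705728000 / 219469824000 = 29172.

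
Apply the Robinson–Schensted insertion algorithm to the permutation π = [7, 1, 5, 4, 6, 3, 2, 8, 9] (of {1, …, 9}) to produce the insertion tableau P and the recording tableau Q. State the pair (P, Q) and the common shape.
P = [1, 2, 6, 8, 9] / [3] / [4] / [5] / [7];  Q = [1, 3, 5, 8, 9] / [2] / [4] / [6] / [7];  common shape = (5, 1, 1, 1, 1)

Row-insert the values π_1, π_2, … into P one at a time, bumping the leftmost entry strictly greater than the inserted value down to the next row. The recording tableau Q records, in position (i, j), the step at which that cell was added to P.
  Insert 7 (step 1): P = [7];  Q = [1]
  Insert 1 (step 2): P = [1] / [7];  Q = [1] / [2]
  Insert 5 (step 3): P = [1, 5] / [7];  Q = [1, 3] / [2]
  Insert 4 (step 4): P = [1, 4] / [5] / [7];  Q = [1, 3] / [2] / [4]
  Insert 6 (step 5): P = [1, 4, 6] / [5] / [7];  Q = [1, 3, 5] / [2] / [4]
  Insert 3 (step 6): P = [1, 3, 6] / [4] / [5] / [7];  Q = [1, 3, 5] / [2] / [4] / [6]
  Insert 2 (step 7): P = [1, 2, 6] / [3] / [4] / [5] / [7];  Q = [1, 3, 5] / [2] / [4] / [6] / [7]
  Insert 8 (step 8): P = [1, 2, 6, 8] / [3] / [4] / [5] / [7];  Q = [1, 3, 5, 8] / [2] / [4] / [6] / [7]
  Insert 9 (step 9): P = [1, 2, 6, 8, 9] / [3] / [4] / [5] / [7];  Q = [1, 3, 5, 8, 9] / [2] / [4] / [6] / [7]
Final shape: (5, 1, 1, 1, 1).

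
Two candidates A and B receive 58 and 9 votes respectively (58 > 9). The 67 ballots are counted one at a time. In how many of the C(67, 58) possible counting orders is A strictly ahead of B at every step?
Strict-lead orderings = 31270559320

Total orderings of the 67 votes with 58 for A: C(67, 58) = 42757703560. By the Bertrand ballot formula (Cycle Lemma / reflection principle), the number of orderings in which A is strictly ahead of B throughout is (p − q)/(p + q) · C(p + q, p) = (58 − 9)/(58 + 9) · 42757703560 = 31270559320.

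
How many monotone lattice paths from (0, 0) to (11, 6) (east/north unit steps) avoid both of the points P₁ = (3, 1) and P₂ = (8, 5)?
Number of paths = 4096

Inclusion–exclusion. Total paths: C(17, 11) = 12376. Through P₁: C(4, 3)·C(13, 8) = 5148. Through P₂: C(13, 8)·C(4, 3) = 5148. Since P₁ is strictly southwest of P₂, a monotone path through both must visit P₁ then P₂; paths through both = C(4, 3)·C(9, 5)·C(4, 3) = 2016. Avoid both = 12376 − 5148 − 5148 + 2016 = 4096.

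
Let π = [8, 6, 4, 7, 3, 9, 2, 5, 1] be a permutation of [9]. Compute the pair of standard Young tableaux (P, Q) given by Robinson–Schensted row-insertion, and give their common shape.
P = [1, 5, 9] / [2, 7] / [3] / [4] / [6] / [8];  Q = [1, 4, 6] / [2, 8] / [3] / [5] / [7] / [9];  common shape = (3, 2, 1, 1, 1, 1)

Row-insert the values π_1, π_2, … into P one at a time, bumping the leftmost entry strictly greater than the inserted value down to the next row. The recording tableau Q records, in position (i, j), the step at which that cell was added to P.
  Insert 8 (step 1): P = [8];  Q = [1]
  Insert 6 (step 2): P = [6] / [8];  Q = [1] / [2]
  Insert 4 (step 3): P = [4] / [6] / [8];  Q = [1] / [2] / [3]
  Insert 7 (step 4): P = [4, 7] / [6] / [8];  Q = [1, 4] / [2] / [3]
  Insert 3 (step 5): P = [3, 7] / [4] / [6] / [8];  Q = [1, 4] / [2] / [3] / [5]
  Insert 9 (step 6): P = [3, 7, 9] / [4] / [6] / [8];  Q = [1, 4, 6] / [2] / [3] / [5]
  Insert 2 (step 7): P = [2, 7, 9] / [3] / [4] / [6] / [8];  Q = [1, 4, 6] / [2] / [3] / [5] / [7]
  Insert 5 (step 8): P = [2, 5, 9] / [3, 7] / [4] / [6] / [8];  Q = [1, 4, 6] / [2, 8] / [3] / [5] / [7]
  Insert 1 (step 9): P = [1, 5, 9] / [2, 7] / [3] / [4] / [6] / [8];  Q = [1, 4, 6] / [2, 8] / [3] / [5] / [7] / [9]
Final shape: (3, 2, 1, 1, 1, 1).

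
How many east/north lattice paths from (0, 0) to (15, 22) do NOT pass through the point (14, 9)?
Number of paths = 9352759100

Total paths from (0, 0) to (15, 22): C(37, 15) = 9364199760. Paths through (14, 9): (paths (0, 0) → (14, 9)) × (paths (14, 9) → (15, 22)) = C(23, 14) · C(14, 1) = 817190 · 14 = 11440660. Avoidance count = 9364199760 − 11440660 = 9352759100.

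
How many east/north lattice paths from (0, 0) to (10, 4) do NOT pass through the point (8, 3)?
Number of paths = 506

Total paths from (0, 0) to (10, 4): C(14, 10) = 1001. Paths through (8, 3): (paths (0, 0) → (8, 3)) × (paths (8, 3) → (10, 4)) = C(11, 8) · C(3, 2) = 165 · 3 = 495. Avoidance count = 1001 − 495 = 506.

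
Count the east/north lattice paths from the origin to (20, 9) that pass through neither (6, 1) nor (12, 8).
Number of paths = 6750993

Inclusion–exclusion. Total paths: C(29, 20) = 10015005. Through P₁: C(7, 6)·C(22, 14) = 2238390. Through P₂: C(20, 12)·C(9, 8) = 1133730. Since P₁ is strictly southwest of P₂, a monotone path through both must visit P₁ then P₂; paths through both = C(7, 6)·C(13, 6)·C(9, 8) = 108108. Avoid both = 10015005 − 2238390 − 1133730 + 108108 = 6750993.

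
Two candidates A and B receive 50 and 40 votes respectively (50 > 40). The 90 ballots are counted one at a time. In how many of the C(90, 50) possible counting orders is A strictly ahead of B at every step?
Strict-lead orderings = 6652323182996971411034862

Total orderings of the 90 votes with 50 for A: C(90, 50) = 59870908646972742699313758. By the Bertrand ballot formula (Cycle Lemma / reflection principle), the number of orderings in which A is strictly ahead of B throughout is (p − q)/(p + q) · C(p + q, p) = (50 − 40)/(50 + 40) · 59870908646972742699313758 = 6652323182996971411034862.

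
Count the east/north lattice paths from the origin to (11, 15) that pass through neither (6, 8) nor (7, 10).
Number of paths = 4032470

Inclusion–exclusion. Total paths: C(26, 11) = 7726160. Through P₁: C(14, 6)·C(12, 5) = 2378376. Through P₂: C(17, 7)·C(9, 4) = 2450448. Since P₁ is strictly southwest of P₂, a monotone path through both must visit P₁ then P₂; paths through both = C(14, 6)·C(3, 1)·C(9, 4) = 1135134. Avoid both = 7726160 − 2378376 − 2450448 + 1135134 = 4032470.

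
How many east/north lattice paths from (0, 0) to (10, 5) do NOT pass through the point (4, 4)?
Number of paths = 2513

Total paths from (0, 0) to (10, 5): C(15, 10) = 3003. Paths through (4, 4): (paths (0, 0) → (4, 4)) × (paths (4, 4) → (10, 5)) = C(8, 4) · C(7, 6) = 70 · 7 = 490. Avoidance count = 3003 − 490 = 2513.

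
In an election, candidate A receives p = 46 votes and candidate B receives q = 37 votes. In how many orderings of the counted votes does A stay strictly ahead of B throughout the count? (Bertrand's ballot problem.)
Strict-lead orderings = 56488824475144955089560

Total orderings of the 83 votes with 46 for A: C(83, 46) = 520952492381892363603720. By the Bertrand ballot formula (Cycle Lemma / reflection principle), the number of orderings in which A is strictly ahead of B throughout is (p − q)/(p + q) · C(p + q, p) = (46 − 37)/(46 + 37) · 520952492381892363603720 = 56488824475144955089560.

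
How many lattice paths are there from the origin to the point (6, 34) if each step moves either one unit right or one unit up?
Number of paths = 3838380

A monotone lattice path from (0, 0) to (6, 34) consists of 6 east steps and 34 north steps in some order, so it is determined by which 6 of the 40 steps are east. The count is C(40, 6) = 3838380.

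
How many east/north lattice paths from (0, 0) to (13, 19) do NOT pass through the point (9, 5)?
Number of paths = 341247480

Total paths from (0, 0) to (13, 19): C(32, 13) = 347373600. Paths through (9, 5): (paths (0, 0) → (9, 5)) × (paths (9, 5) → (13, 19)) = C(14, 9) · C(18, 4) = 2002 · 3060 = 6126120. Avoidance count = 347373600 − 6126120 = 341247480.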